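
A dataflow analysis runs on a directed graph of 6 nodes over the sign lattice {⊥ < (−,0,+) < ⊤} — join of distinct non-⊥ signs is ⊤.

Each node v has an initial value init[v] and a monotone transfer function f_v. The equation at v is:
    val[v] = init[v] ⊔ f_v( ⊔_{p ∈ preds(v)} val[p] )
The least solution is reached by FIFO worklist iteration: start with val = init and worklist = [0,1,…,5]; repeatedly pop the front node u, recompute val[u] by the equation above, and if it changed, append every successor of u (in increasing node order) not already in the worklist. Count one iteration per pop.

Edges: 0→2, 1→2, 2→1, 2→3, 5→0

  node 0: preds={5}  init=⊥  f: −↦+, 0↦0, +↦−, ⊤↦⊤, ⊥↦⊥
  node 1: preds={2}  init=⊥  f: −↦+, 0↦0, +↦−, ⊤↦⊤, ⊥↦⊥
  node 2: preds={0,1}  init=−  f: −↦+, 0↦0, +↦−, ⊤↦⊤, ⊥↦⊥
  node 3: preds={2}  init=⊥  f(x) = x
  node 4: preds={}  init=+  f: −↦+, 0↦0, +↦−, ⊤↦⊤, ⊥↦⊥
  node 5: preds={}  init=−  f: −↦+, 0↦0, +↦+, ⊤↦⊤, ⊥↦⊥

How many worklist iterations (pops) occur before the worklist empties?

Trace (6 dequeues):
  [1] u=0 | in − | out + | prev ⊥ | push {}
  [2] u=1 | in − | out + | prev ⊥ | push {}
  [3] u=2 | in + | out − | ==
  [4] u=3 | in − | out − | prev ⊥ | push {}
  [5] u=4 | in ⊥ | out + | ==
  [6] u=5 | in ⊥ | out − | ==

Converged values:
  [0] +
  [1] +
  [2] −
  [3] −
  [4] +
  [5] −

6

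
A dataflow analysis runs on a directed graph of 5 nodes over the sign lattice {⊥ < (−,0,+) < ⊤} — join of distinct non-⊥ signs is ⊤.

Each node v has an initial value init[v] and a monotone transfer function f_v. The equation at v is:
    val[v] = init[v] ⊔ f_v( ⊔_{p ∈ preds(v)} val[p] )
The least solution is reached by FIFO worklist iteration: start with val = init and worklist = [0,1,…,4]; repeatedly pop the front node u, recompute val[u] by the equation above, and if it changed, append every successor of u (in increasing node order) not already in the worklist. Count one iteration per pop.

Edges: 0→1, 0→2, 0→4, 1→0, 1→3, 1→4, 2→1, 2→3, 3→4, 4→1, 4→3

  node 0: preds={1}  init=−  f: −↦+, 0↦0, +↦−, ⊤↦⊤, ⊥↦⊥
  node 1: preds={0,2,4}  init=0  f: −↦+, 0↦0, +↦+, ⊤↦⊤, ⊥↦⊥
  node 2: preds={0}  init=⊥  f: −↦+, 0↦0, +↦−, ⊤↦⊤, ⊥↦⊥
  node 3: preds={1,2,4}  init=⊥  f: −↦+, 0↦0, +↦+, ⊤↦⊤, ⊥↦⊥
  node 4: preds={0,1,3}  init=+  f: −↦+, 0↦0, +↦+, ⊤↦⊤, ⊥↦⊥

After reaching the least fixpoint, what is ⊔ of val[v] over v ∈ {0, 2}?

Worklist (8 pops):
  #1 pop 0: in=0 → ⊤ (was −); enqueue []
  #2 pop 1: in=⊤ → ⊤ (was 0); enqueue [0]
  #3 pop 2: in=⊤ → ⊤ (was ⊥); enqueue [1]
  #4 pop 3: in=⊤ → ⊤ (was ⊥); enqueue []
  #5 pop 4: in=⊤ → ⊤ (was +); enqueue [3]
  #6 pop 0: in=⊤ → ⊤ (no change)
  #7 pop 1: in=⊤ → ⊤ (no change)
  #8 pop 3: in=⊤ → ⊤ (no change)

Fixpoint:
  val[0] = ⊤
  val[1] = ⊤
  val[2] = ⊤
  val[3] = ⊤
  val[4] = ⊤

⊤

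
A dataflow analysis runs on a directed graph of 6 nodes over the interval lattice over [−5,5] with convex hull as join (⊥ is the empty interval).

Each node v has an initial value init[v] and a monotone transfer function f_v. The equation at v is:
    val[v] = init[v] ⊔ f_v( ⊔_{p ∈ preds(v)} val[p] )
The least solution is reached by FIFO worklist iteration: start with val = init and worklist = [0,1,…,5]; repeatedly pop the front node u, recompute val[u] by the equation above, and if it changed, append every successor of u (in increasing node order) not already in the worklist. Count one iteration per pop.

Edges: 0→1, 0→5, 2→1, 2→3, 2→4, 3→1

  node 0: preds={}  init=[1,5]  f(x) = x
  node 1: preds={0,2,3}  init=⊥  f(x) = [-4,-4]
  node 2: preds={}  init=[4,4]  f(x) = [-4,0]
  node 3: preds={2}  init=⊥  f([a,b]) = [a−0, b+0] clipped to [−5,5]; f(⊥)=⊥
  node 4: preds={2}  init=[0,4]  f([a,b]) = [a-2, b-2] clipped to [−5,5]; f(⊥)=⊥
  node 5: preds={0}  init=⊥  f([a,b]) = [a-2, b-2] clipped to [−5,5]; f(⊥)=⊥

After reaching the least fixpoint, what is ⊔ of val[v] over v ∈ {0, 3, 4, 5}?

Worklist (7 pops):
  #1 pop 0: in=⊥ → [1,5] (no change)
  #2 pop 1: in=[1,5] → [-4,-4] (was ⊥); enqueue []
  #3 pop 2: in=⊥ → [-4,4] (was [4,4]); enqueue [1]
  #4 pop 3: in=[-4,4] → [-4,4] (was ⊥); enqueue []
  #5 pop 4: in=[-4,4] → [-5,4] (was [0,4]); enqueue []
  #6 pop 5: in=[1,5] → [-1,3] (was ⊥); enqueue []
  #7 pop 1: in=[-4,5] → [-4,-4] (no change)

Fixpoint:
  val[0] = [1,5]
  val[1] = [-4,-4]
  val[2] = [-4,4]
  val[3] = [-4,4]
  val[4] = [-5,4]
  val[5] = [-1,3]

[-5,5]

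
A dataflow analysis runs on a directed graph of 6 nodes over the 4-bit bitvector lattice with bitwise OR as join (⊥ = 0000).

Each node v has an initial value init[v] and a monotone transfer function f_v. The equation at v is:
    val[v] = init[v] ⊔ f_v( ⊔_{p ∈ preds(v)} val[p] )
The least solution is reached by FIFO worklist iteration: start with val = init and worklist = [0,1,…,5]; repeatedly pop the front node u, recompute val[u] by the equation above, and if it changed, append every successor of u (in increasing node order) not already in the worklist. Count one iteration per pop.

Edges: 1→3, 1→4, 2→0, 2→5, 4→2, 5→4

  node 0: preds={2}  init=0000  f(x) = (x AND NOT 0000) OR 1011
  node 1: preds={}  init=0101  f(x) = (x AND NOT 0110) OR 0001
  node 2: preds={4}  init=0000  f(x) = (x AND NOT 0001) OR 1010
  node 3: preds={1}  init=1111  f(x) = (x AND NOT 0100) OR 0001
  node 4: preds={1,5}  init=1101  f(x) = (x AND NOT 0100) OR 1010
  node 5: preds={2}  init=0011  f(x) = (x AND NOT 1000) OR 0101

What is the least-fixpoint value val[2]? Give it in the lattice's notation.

Worklist (9 pops):
  #1 pop 0: in=0000 → 1011 (was 0000); enqueue []
  #2 pop 1: in=0000 → 0101 (no change)
  #3 pop 2: in=1101 → 1110 (was 0000); enqueue [0]
  #4 pop 3: in=0101 → 1111 (no change)
  #5 pop 4: in=0111 → 1111 (was 1101); enqueue [2]
  #6 pop 5: in=1110 → 0111 (was 0011); enqueue [4]
  #7 pop 0: in=1110 → 1111 (was 1011); enqueue []
  #8 pop 2: in=1111 → 1110 (no change)
  #9 pop 4: in=0111 → 1111 (no change)

Fixpoint:
  val[0] = 1111
  val[1] = 0101
  val[2] = 1110
  val[3] = 1111
  val[4] = 1111
  val[5] = 0111

1110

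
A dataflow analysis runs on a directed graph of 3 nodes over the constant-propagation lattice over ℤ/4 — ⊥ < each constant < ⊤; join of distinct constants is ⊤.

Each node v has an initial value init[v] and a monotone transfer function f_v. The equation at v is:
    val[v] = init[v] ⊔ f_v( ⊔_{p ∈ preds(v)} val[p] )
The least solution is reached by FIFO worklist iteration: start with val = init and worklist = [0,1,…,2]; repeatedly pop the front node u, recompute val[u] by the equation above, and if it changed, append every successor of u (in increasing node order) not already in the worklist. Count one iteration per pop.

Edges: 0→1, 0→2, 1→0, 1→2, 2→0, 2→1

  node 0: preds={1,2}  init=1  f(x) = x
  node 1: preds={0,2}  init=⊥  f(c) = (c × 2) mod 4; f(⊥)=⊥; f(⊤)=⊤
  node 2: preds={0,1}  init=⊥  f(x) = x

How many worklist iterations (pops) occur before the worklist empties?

Trace (7 dequeues):
  [1] u=0 | in ⊥ | out 1 | ==
  [2] u=1 | in 1 | out 2 | prev ⊥ | push {0}
  [3] u=2 | in ⊤ | out ⊤ | prev ⊥ | push {1}
  [4] u=0 | in ⊤ | out ⊤ | prev 1 | push {2}
  [5] u=1 | in ⊤ | out ⊤ | prev 2 | push {0}
  [6] u=2 | in ⊤ | out ⊤ | ==
  [7] u=0 | in ⊤ | out ⊤ | ==

Converged values:
  [0] ⊤
  [1] ⊤
  [2] ⊤

7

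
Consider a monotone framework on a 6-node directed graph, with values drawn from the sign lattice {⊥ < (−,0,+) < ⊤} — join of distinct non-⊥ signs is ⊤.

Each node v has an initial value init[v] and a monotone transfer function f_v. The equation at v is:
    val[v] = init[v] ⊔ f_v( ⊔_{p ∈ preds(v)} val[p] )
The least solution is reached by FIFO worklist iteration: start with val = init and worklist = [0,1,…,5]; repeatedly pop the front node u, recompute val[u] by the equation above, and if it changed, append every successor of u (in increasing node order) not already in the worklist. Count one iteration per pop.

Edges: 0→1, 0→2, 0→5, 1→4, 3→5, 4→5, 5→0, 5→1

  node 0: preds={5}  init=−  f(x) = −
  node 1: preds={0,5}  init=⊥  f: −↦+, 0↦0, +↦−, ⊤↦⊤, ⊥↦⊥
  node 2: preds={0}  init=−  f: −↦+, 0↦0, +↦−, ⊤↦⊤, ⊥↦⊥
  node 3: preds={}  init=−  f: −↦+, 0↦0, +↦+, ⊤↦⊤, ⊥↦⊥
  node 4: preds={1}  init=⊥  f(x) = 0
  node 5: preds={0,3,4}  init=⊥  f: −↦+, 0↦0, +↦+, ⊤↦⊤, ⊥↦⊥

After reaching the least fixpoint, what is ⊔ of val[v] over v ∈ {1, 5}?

Iteration log — 9 steps:
  step 1. node 0  ⊔preds=⊥  new=−  stable
  step 2. node 1  ⊔preds=−  new=+  old=⊥  +wl: 
  step 3. node 2  ⊔preds=−  new=⊤  old=−  +wl: 
  step 4. node 3  ⊔preds=⊥  new=−  stable
  step 5. node 4  ⊔preds=+  new=0  old=⊥  +wl: 
  step 6. node 5  ⊔preds=⊤  new=⊤  old=⊥  +wl: 0,1
  step 7. node 0  ⊔preds=⊤  new=−  stable
  step 8. node 1  ⊔preds=⊤  new=⊤  old=+  +wl: 4
  step 9. node 4  ⊔preds=⊤  new=0  stable

Least fixpoint reached:
  node 0: −
  node 1: ⊤
  node 2: ⊤
  node 3: −
  node 4: 0
  node 5: ⊤

⊤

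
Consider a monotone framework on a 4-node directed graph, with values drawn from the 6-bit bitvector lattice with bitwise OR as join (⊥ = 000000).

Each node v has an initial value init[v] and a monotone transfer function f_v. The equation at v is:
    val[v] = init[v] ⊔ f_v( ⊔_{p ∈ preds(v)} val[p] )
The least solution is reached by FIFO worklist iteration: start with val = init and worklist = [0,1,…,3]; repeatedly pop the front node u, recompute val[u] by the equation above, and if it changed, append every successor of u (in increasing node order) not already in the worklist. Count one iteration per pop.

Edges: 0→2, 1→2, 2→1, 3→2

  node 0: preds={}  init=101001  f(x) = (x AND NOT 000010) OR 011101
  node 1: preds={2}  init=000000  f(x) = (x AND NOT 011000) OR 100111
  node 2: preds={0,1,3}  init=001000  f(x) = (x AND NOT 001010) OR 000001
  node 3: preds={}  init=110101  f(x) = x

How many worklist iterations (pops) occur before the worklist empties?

5

Worklist (5 pops):
  #1 pop 0: in=000000 → 111101 (was 101001); enqueue []
  #2 pop 1: in=001000 → 100111 (was 000000); enqueue []
  #3 pop 2: in=111111 → 111101 (was 001000); enqueue [1]
  #4 pop 3: in=000000 → 110101 (no change)
  #5 pop 1: in=111101 → 100111 (no change)

Fixpoint:
  val[0] = 111101
  val[1] = 100111
  val[2] = 111101
  val[3] = 110101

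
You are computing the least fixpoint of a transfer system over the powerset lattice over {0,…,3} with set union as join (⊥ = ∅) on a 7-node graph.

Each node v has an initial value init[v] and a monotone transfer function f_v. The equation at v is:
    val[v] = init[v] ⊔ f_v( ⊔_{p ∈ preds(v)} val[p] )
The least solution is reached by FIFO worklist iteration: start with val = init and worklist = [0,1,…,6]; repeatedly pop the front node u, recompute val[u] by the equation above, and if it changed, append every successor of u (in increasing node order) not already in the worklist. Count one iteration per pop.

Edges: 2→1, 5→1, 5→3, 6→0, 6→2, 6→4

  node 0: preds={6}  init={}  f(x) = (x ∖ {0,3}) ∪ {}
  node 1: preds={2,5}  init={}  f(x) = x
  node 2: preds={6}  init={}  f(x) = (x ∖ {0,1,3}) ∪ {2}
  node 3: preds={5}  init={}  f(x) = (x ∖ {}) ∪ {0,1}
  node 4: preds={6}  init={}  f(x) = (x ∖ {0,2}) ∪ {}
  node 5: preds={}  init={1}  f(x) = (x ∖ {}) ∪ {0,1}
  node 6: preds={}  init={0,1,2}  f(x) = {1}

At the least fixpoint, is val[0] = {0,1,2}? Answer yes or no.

Iteration log — 9 steps:
  step 1. node 0  ⊔preds={0,1,2}  new={1,2}  old={}  +wl: 
  step 2. node 1  ⊔preds={1}  new={1}  old={}  +wl: 
  step 3. node 2  ⊔preds={0,1,2}  new={2}  old={}  +wl: 1
  step 4. node 3  ⊔preds={1}  new={0,1}  old={}  +wl: 
  step 5. node 4  ⊔preds={0,1,2}  new={1}  old={}  +wl: 
  step 6. node 5  ⊔preds={}  new={0,1}  old={1}  +wl: 3
  step 7. node 6  ⊔preds={}  new={0,1,2}  stable
  step 8. node 1  ⊔preds={0,1,2}  new={0,1,2}  old={1}  +wl: 
  step 9. node 3  ⊔preds={0,1}  new={0,1}  stable

Least fixpoint reached:
  node 0: {1,2}
  node 1: {0,1,2}
  node 2: {2}
  node 3: {0,1}
  node 4: {1}
  node 5: {0,1}
  node 6: {0,1,2}

no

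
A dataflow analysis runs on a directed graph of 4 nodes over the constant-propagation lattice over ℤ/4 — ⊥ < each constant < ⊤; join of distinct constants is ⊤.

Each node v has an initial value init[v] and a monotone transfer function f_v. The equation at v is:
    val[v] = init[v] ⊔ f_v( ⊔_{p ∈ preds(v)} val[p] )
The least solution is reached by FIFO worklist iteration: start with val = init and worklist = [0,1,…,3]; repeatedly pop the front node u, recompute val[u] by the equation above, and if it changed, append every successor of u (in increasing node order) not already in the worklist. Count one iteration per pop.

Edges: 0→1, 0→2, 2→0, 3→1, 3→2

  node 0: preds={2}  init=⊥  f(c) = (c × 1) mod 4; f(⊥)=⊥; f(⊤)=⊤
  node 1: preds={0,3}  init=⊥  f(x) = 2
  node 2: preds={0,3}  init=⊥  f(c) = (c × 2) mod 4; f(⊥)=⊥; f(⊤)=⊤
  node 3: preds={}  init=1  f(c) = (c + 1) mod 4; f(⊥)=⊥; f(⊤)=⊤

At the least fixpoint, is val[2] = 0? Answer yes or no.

no

Worklist (10 pops):
  #1 pop 0: in=⊥ → ⊥ (no change)
  #2 pop 1: in=1 → 2 (was ⊥); enqueue []
  #3 pop 2: in=1 → 2 (was ⊥); enqueue [0]
  #4 pop 3: in=⊥ → 1 (no change)
  #5 pop 0: in=2 → 2 (was ⊥); enqueue [1,2]
  #6 pop 1: in=⊤ → 2 (no change)
  #7 pop 2: in=⊤ → ⊤ (was 2); enqueue [0]
  #8 pop 0: in=⊤ → ⊤ (was 2); enqueue [1,2]
  #9 pop 1: in=⊤ → 2 (no change)
  #10 pop 2: in=⊤ → ⊤ (no change)

Fixpoint:
  val[0] = ⊤
  val[1] = 2
  val[2] = ⊤
  val[3] = 1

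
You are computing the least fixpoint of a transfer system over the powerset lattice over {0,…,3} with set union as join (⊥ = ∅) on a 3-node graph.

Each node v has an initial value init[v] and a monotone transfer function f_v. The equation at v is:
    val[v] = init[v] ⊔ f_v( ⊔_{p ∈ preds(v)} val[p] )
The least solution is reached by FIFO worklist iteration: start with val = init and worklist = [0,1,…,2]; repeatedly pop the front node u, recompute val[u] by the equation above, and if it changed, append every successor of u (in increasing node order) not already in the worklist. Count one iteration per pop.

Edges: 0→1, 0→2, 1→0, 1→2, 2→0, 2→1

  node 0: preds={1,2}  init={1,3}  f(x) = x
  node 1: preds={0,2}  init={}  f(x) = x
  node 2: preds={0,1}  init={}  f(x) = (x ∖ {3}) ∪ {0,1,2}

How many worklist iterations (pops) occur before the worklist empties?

Iteration log — 7 steps:
  step 1. node 0  ⊔preds={}  new={1,3}  stable
  step 2. node 1  ⊔preds={1,3}  new={1,3}  old={}  +wl: 0
  step 3. node 2  ⊔preds={1,3}  new={0,1,2}  old={}  +wl: 1
  step 4. node 0  ⊔preds={0,1,2,3}  new={0,1,2,3}  old={1,3}  +wl: 2
  step 5. node 1  ⊔preds={0,1,2,3}  new={0,1,2,3}  old={1,3}  +wl: 0
  step 6. node 2  ⊔preds={0,1,2,3}  new={0,1,2}  stable
  step 7. node 0  ⊔preds={0,1,2,3}  new={0,1,2,3}  stable

Least fixpoint reached:
  node 0: {0,1,2,3}
  node 1: {0,1,2,3}
  node 2: {0,1,2}

7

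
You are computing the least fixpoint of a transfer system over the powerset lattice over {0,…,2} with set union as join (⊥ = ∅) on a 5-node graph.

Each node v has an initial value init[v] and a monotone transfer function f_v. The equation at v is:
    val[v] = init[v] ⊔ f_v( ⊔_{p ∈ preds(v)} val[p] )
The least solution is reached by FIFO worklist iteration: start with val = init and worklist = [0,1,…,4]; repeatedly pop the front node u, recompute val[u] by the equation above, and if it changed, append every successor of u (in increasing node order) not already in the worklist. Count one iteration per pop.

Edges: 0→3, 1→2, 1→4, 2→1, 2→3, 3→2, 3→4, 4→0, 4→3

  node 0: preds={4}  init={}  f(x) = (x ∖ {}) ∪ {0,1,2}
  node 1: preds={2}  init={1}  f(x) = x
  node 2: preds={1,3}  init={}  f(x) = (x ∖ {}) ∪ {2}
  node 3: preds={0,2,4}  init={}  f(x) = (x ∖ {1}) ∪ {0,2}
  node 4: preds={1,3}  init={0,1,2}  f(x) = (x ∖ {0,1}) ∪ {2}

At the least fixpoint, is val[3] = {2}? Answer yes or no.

Trace (12 dequeues):
  [1] u=0 | in {0,1,2} | out {0,1,2} | prev {} | push {}
  [2] u=1 | in {} | out {1} | ==
  [3] u=2 | in {1} | out {1,2} | prev {} | push {1}
  [4] u=3 | in {0,1,2} | out {0,2} | prev {} | push {2}
  [5] u=4 | in {0,1,2} | out {0,1,2} | ==
  [6] u=1 | in {1,2} | out {1,2} | prev {1} | push {4}
  [7] u=2 | in {0,1,2} | out {0,1,2} | prev {1,2} | push {1,3}
  [8] u=4 | in {0,1,2} | out {0,1,2} | ==
  [9] u=1 | in {0,1,2} | out {0,1,2} | prev {1,2} | push {2,4}
  [10] u=3 | in {0,1,2} | out {0,2} | ==
  [11] u=2 | in {0,1,2} | out {0,1,2} | ==
  [12] u=4 | in {0,1,2} | out {0,1,2} | ==

Converged values:
  [0] {0,1,2}
  [1] {0,1,2}
  [2] {0,1,2}
  [3] {0,2}
  [4] {0,1,2}

no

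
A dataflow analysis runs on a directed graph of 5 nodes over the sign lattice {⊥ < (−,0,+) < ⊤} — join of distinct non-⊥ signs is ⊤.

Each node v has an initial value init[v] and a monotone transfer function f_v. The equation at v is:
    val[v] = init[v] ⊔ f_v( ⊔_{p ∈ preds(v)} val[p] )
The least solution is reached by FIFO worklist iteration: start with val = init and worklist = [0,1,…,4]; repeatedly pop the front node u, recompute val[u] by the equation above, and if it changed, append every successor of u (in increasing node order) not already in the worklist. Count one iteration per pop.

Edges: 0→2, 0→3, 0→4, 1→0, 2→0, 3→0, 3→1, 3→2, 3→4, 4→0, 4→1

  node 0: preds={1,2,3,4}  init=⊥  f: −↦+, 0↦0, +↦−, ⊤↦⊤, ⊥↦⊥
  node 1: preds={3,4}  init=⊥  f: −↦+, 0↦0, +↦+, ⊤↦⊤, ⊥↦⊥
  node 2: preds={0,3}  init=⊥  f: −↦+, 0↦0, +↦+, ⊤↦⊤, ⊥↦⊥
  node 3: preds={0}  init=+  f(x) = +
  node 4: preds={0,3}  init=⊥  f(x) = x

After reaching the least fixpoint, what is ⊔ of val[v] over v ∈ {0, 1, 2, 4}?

⊤

Worklist (11 pops):
  #1 pop 0: in=+ → − (was ⊥); enqueue []
  #2 pop 1: in=+ → + (was ⊥); enqueue [0]
  #3 pop 2: in=⊤ → ⊤ (was ⊥); enqueue []
  #4 pop 3: in=− → + (no change)
  #5 pop 4: in=⊤ → ⊤ (was ⊥); enqueue [1]
  #6 pop 0: in=⊤ → ⊤ (was −); enqueue [2,3,4]
  #7 pop 1: in=⊤ → ⊤ (was +); enqueue [0]
  #8 pop 2: in=⊤ → ⊤ (no change)
  #9 pop 3: in=⊤ → + (no change)
  #10 pop 4: in=⊤ → ⊤ (no change)
  #11 pop 0: in=⊤ → ⊤ (no change)

Fixpoint:
  val[0] = ⊤
  val[1] = ⊤
  val[2] = ⊤
  val[3] = +
  val[4] = ⊤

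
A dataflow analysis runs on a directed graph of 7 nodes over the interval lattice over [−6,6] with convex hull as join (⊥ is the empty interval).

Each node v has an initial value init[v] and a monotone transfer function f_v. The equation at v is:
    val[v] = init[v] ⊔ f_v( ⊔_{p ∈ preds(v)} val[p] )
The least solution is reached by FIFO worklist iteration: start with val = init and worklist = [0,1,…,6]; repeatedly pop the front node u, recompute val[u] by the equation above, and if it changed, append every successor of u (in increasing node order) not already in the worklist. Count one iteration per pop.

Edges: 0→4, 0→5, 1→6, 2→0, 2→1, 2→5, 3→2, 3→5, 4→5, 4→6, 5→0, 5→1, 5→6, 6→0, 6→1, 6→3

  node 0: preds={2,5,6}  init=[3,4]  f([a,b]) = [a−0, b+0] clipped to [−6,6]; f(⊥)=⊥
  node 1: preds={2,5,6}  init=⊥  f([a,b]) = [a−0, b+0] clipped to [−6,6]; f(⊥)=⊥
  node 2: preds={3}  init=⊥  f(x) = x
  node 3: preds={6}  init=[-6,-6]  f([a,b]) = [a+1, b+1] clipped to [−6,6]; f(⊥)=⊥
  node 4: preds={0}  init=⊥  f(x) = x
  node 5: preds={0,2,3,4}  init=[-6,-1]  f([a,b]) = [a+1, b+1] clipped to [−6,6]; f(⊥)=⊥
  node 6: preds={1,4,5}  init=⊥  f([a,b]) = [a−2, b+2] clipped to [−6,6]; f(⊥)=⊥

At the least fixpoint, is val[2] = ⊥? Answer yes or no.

no

Worklist (17 pops):
  #1 pop 0: in=[-6,-1] → [-6,4] (was [3,4]); enqueue []
  #2 pop 1: in=[-6,-1] → [-6,-1] (was ⊥); enqueue []
  #3 pop 2: in=[-6,-6] → [-6,-6] (was ⊥); enqueue [0,1]
  #4 pop 3: in=⊥ → [-6,-6] (no change)
  #5 pop 4: in=[-6,4] → [-6,4] (was ⊥); enqueue []
  #6 pop 5: in=[-6,4] → [-6,5] (was [-6,-1]); enqueue []
  #7 pop 6: in=[-6,5] → [-6,6] (was ⊥); enqueue [3]
  #8 pop 0: in=[-6,6] → [-6,6] (was [-6,4]); enqueue [4,5]
  #9 pop 1: in=[-6,6] → [-6,6] (was [-6,-1]); enqueue [6]
  #10 pop 3: in=[-6,6] → [-6,6] (was [-6,-6]); enqueue [2]
  #11 pop 4: in=[-6,6] → [-6,6] (was [-6,4]); enqueue []
  #12 pop 5: in=[-6,6] → [-6,6] (was [-6,5]); enqueue [0,1]
  #13 pop 6: in=[-6,6] → [-6,6] (no change)
  #14 pop 2: in=[-6,6] → [-6,6] (was [-6,-6]); enqueue [5]
  #15 pop 0: in=[-6,6] → [-6,6] (no change)
  #16 pop 1: in=[-6,6] → [-6,6] (no change)
  #17 pop 5: in=[-6,6] → [-6,6] (no change)

Fixpoint:
  val[0] = [-6,6]
  val[1] = [-6,6]
  val[2] = [-6,6]
  val[3] = [-6,6]
  val[4] = [-6,6]
  val[5] = [-6,6]
  val[6] = [-6,6]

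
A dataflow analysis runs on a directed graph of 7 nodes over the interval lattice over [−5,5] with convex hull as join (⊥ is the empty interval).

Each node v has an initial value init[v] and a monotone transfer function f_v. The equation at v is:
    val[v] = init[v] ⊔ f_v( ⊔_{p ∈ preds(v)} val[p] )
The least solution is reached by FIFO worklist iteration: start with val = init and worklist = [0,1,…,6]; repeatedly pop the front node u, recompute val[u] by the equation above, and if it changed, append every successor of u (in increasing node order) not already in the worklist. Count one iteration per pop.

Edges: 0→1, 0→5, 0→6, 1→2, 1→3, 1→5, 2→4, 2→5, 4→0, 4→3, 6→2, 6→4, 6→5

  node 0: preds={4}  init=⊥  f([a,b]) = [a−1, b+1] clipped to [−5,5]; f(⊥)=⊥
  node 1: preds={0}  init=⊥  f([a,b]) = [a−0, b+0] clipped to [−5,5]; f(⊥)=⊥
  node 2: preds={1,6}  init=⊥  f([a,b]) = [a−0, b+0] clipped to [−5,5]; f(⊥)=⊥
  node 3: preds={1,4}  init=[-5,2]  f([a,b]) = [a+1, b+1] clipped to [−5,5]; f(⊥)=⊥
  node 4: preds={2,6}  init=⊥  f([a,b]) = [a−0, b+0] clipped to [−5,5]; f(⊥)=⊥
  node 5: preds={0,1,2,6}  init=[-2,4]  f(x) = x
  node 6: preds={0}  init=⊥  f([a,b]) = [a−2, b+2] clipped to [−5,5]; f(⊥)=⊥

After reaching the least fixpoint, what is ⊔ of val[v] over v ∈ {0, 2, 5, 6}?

[-2,4]

Iteration log — 7 steps:
  step 1. node 0  ⊔preds=⊥  new=⊥  stable
  step 2. node 1  ⊔preds=⊥  new=⊥  stable
  step 3. node 2  ⊔preds=⊥  new=⊥  stable
  step 4. node 3  ⊔preds=⊥  new=[-5,2]  stable
  step 5. node 4  ⊔preds=⊥  new=⊥  stable
  step 6. node 5  ⊔preds=⊥  new=[-2,4]  stable
  step 7. node 6  ⊔preds=⊥  new=⊥  stable

Least fixpoint reached:
  node 0: ⊥
  node 1: ⊥
  node 2: ⊥
  node 3: [-5,2]
  node 4: ⊥
  node 5: [-2,4]
  node 6: ⊥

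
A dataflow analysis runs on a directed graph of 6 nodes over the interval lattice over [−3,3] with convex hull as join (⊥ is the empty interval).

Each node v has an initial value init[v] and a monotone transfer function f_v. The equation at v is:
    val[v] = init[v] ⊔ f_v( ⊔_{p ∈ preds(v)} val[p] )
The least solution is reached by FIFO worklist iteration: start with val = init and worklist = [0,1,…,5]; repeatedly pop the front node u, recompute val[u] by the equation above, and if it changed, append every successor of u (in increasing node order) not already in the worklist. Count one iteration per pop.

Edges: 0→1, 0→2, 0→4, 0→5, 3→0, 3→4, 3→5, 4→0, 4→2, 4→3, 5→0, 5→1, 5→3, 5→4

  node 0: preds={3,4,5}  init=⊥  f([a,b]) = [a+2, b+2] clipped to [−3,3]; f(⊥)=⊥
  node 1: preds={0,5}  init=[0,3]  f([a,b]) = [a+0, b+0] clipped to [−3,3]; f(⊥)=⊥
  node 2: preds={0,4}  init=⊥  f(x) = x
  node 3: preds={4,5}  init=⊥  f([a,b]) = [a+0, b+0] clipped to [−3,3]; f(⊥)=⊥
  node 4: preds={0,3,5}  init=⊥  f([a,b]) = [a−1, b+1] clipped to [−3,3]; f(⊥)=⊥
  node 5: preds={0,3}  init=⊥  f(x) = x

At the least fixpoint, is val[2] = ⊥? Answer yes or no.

Trace (6 dequeues):
  [1] u=0 | in ⊥ | out ⊥ | ==
  [2] u=1 | in ⊥ | out [0,3] | ==
  [3] u=2 | in ⊥ | out ⊥ | ==
  [4] u=3 | in ⊥ | out ⊥ | ==
  [5] u=4 | in ⊥ | out ⊥ | ==
  [6] u=5 | in ⊥ | out ⊥ | ==

Converged values:
  [0] ⊥
  [1] [0,3]
  [2] ⊥
  [3] ⊥
  [4] ⊥
  [5] ⊥

yes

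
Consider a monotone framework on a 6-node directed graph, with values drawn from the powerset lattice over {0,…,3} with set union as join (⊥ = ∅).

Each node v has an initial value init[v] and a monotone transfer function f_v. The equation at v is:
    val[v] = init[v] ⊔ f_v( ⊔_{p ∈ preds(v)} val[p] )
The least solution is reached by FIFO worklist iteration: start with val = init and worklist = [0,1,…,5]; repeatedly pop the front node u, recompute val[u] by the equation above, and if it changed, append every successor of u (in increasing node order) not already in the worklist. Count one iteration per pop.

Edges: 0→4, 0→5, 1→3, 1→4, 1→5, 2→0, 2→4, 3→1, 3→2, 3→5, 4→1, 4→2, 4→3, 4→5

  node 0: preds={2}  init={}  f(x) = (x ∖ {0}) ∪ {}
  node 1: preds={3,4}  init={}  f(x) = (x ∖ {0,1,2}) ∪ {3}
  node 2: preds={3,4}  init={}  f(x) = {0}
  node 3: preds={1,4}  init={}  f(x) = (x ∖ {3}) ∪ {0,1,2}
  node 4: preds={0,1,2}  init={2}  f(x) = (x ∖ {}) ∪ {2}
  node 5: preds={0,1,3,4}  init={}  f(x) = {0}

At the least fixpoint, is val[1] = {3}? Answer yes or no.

Iteration log — 10 steps:
  step 1. node 0  ⊔preds={}  new={}  stable
  step 2. node 1  ⊔preds={2}  new={3}  old={}  +wl: 
  step 3. node 2  ⊔preds={2}  new={0}  old={}  +wl: 0
  step 4. node 3  ⊔preds={2,3}  new={0,1,2}  old={}  +wl: 1,2
  step 5. node 4  ⊔preds={0,3}  new={0,2,3}  old={2}  +wl: 3
  step 6. node 5  ⊔preds={0,1,2,3}  new={0}  old={}  +wl: 
  step 7. node 0  ⊔preds={0}  new={}  stable
  step 8. node 1  ⊔preds={0,1,2,3}  new={3}  stable
  step 9. node 2  ⊔preds={0,1,2,3}  new={0}  stable
  step 10. node 3  ⊔preds={0,2,3}  new={0,1,2}  stable

Least fixpoint reached:
  node 0: {}
  node 1: {3}
  node 2: {0}
  node 3: {0,1,2}
  node 4: {0,2,3}
  node 5: {0}

yes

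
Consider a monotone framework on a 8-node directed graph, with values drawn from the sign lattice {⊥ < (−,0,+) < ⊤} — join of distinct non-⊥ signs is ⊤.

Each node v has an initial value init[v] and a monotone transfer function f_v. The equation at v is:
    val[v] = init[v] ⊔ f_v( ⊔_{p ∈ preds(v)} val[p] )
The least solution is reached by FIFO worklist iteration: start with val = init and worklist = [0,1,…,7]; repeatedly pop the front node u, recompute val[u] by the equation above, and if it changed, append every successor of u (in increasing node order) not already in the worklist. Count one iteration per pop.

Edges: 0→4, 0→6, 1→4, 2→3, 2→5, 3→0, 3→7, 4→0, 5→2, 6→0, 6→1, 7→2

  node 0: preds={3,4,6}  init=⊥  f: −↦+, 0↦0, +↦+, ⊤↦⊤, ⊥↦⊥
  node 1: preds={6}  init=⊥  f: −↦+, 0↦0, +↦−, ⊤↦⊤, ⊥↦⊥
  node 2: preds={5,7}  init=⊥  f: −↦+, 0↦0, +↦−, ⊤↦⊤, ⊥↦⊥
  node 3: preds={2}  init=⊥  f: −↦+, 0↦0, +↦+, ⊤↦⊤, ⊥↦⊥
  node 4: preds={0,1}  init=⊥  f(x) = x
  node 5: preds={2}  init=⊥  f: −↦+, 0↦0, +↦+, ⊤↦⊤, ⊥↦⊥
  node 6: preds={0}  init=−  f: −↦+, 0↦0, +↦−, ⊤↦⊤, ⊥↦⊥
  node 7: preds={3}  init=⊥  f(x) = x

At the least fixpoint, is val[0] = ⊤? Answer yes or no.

Trace (14 dequeues):
  [1] u=0 | in − | out + | prev ⊥ | push {}
  [2] u=1 | in − | out + | prev ⊥ | push {}
  [3] u=2 | in ⊥ | out ⊥ | ==
  [4] u=3 | in ⊥ | out ⊥ | ==
  [5] u=4 | in + | out + | prev ⊥ | push {0}
  [6] u=5 | in ⊥ | out ⊥ | ==
  [7] u=6 | in + | out − | ==
  [8] u=7 | in ⊥ | out ⊥ | ==
  [9] u=0 | in ⊤ | out ⊤ | prev + | push {4,6}
  [10] u=4 | in ⊤ | out ⊤ | prev + | push {0}
  [11] u=6 | in ⊤ | out ⊤ | prev − | push {1}
  [12] u=0 | in ⊤ | out ⊤ | ==
  [13] u=1 | in ⊤ | out ⊤ | prev + | push {4}
  [14] u=4 | in ⊤ | out ⊤ | ==

Converged values:
  [0] ⊤
  [1] ⊤
  [2] ⊥
  [3] ⊥
  [4] ⊤
  [5] ⊥
  [6] ⊤
  [7] ⊥

yes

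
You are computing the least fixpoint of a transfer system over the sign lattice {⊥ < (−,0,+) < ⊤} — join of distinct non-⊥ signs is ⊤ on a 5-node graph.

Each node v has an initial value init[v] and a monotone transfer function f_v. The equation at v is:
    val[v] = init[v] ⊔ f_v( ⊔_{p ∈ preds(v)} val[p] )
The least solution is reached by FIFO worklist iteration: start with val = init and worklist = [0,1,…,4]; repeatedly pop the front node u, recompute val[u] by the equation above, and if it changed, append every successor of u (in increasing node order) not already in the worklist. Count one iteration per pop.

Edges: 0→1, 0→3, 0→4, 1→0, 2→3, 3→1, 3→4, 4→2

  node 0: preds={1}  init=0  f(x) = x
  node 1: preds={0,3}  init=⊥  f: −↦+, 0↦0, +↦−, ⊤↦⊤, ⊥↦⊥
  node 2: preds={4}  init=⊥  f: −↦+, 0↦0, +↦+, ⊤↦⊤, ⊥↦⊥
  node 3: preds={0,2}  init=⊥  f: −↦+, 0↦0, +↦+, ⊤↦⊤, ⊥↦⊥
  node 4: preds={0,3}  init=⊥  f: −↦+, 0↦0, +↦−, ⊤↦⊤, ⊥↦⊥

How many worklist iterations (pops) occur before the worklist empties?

9

Worklist (9 pops):
  #1 pop 0: in=⊥ → 0 (no change)
  #2 pop 1: in=0 → 0 (was ⊥); enqueue [0]
  #3 pop 2: in=⊥ → ⊥ (no change)
  #4 pop 3: in=0 → 0 (was ⊥); enqueue [1]
  #5 pop 4: in=0 → 0 (was ⊥); enqueue [2]
  #6 pop 0: in=0 → 0 (no change)
  #7 pop 1: in=0 → 0 (no change)
  #8 pop 2: in=0 → 0 (was ⊥); enqueue [3]
  #9 pop 3: in=0 → 0 (no change)

Fixpoint:
  val[0] = 0
  val[1] = 0
  val[2] = 0
  val[3] = 0
  val[4] = 0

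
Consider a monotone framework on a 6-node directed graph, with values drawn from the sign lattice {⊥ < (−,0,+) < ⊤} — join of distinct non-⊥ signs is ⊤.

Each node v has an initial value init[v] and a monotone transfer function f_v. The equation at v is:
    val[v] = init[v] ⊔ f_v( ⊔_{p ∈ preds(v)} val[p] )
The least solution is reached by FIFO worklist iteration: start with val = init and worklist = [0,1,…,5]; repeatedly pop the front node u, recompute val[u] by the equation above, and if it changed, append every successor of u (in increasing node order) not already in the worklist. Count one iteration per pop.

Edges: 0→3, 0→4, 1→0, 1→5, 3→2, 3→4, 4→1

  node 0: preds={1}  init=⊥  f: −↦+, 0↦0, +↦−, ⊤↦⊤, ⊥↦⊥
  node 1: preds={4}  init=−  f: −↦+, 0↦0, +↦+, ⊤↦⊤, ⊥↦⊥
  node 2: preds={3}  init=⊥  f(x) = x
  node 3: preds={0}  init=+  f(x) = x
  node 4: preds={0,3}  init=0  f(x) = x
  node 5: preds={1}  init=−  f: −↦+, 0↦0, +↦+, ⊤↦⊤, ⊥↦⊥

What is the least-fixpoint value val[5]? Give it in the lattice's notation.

⊤

Iteration log — 11 steps:
  step 1. node 0  ⊔preds=−  new=+  old=⊥  +wl: 
  step 2. node 1  ⊔preds=0  new=⊤  old=−  +wl: 0
  step 3. node 2  ⊔preds=+  new=+  old=⊥  +wl: 
  step 4. node 3  ⊔preds=+  new=+  stable
  step 5. node 4  ⊔preds=+  new=⊤  old=0  +wl: 1
  step 6. node 5  ⊔preds=⊤  new=⊤  old=−  +wl: 
  step 7. node 0  ⊔preds=⊤  new=⊤  old=+  +wl: 3,4
  step 8. node 1  ⊔preds=⊤  new=⊤  stable
  step 9. node 3  ⊔preds=⊤  new=⊤  old=+  +wl: 2
  step 10. node 4  ⊔preds=⊤  new=⊤  stable
  step 11. node 2  ⊔preds=⊤  new=⊤  old=+  +wl: 

Least fixpoint reached:
  node 0: ⊤
  node 1: ⊤
  node 2: ⊤
  node 3: ⊤
  node 4: ⊤
  node 5: ⊤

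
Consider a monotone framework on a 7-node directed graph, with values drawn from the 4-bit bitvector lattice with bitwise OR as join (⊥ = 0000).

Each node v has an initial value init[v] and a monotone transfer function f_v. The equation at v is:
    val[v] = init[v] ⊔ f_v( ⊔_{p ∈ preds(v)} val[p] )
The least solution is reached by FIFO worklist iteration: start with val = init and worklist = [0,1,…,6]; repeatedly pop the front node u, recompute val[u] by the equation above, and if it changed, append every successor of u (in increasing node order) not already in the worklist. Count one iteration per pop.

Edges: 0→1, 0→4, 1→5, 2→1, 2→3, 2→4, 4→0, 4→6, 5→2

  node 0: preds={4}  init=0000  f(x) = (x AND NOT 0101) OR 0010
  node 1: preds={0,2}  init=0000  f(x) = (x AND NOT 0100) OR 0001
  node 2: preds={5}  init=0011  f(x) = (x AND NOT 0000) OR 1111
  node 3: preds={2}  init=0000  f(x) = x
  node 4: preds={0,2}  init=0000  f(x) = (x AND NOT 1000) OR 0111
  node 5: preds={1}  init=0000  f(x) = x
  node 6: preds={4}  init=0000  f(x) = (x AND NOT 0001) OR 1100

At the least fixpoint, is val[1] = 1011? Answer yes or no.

yes

Iteration log — 12 steps:
  step 1. node 0  ⊔preds=0000  new=0010  old=0000  +wl: 
  step 2. node 1  ⊔preds=0011  new=0011  old=0000  +wl: 
  step 3. node 2  ⊔preds=0000  new=1111  old=0011  +wl: 1
  step 4. node 3  ⊔preds=1111  new=1111  old=0000  +wl: 
  step 5. node 4  ⊔preds=1111  new=0111  old=0000  +wl: 0
  step 6. node 5  ⊔preds=0011  new=0011  old=0000  +wl: 2
  step 7. node 6  ⊔preds=0111  new=1110  old=0000  +wl: 
  step 8. node 1  ⊔preds=1111  new=1011  old=0011  +wl: 5
  step 9. node 0  ⊔preds=0111  new=0010  stable
  step 10. node 2  ⊔preds=0011  new=1111  stable
  step 11. node 5  ⊔preds=1011  new=1011  old=0011  +wl: 2
  step 12. node 2  ⊔preds=1011  new=1111  stable

Least fixpoint reached:
  node 0: 0010
  node 1: 1011
  node 2: 1111
  node 3: 1111
  node 4: 0111
  node 5: 1011
  node 6: 1110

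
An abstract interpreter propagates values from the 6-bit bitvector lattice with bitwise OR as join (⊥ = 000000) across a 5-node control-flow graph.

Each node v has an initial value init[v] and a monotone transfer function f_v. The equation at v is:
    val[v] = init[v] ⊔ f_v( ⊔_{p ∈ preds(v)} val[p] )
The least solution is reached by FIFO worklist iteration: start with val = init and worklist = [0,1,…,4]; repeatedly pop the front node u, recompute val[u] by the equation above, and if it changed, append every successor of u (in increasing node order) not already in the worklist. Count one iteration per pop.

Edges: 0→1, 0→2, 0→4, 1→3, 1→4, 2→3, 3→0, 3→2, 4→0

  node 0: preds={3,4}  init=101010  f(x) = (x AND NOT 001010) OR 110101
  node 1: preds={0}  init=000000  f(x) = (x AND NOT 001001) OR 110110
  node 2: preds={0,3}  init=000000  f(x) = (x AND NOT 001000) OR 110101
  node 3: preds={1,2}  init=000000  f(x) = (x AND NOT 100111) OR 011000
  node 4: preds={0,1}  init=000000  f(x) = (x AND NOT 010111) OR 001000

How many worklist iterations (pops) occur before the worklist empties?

Worklist (7 pops):
  #1 pop 0: in=000000 → 111111 (was 101010); enqueue []
  #2 pop 1: in=111111 → 110110 (was 000000); enqueue []
  #3 pop 2: in=111111 → 110111 (was 000000); enqueue []
  #4 pop 3: in=110111 → 011000 (was 000000); enqueue [0,2]
  #5 pop 4: in=111111 → 101000 (was 000000); enqueue []
  #6 pop 0: in=111000 → 111111 (no change)
  #7 pop 2: in=111111 → 110111 (no change)

Fixpoint:
  val[0] = 111111
  val[1] = 110110
  val[2] = 110111
  val[3] = 011000
  val[4] = 101000

7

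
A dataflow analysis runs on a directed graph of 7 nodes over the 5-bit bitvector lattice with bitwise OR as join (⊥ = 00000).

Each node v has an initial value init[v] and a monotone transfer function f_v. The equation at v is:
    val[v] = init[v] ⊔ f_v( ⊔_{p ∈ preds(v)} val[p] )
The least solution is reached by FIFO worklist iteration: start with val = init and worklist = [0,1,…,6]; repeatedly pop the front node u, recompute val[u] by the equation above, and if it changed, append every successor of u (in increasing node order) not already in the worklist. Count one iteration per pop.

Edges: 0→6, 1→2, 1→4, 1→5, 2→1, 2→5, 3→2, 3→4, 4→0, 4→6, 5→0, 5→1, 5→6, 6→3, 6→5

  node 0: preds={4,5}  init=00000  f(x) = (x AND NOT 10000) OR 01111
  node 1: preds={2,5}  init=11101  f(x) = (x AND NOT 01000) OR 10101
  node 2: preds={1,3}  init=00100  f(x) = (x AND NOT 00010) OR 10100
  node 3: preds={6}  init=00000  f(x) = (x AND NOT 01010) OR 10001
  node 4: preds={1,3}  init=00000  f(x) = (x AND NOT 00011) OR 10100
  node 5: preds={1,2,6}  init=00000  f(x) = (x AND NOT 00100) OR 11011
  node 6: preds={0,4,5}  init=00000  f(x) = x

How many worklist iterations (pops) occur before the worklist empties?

Worklist (14 pops):
  #1 pop 0: in=00000 → 01111 (was 00000); enqueue []
  #2 pop 1: in=00100 → 11101 (no change)
  #3 pop 2: in=11101 → 11101 (was 00100); enqueue [1]
  #4 pop 3: in=00000 → 10001 (was 00000); enqueue [2]
  #5 pop 4: in=11101 → 11100 (was 00000); enqueue [0]
  #6 pop 5: in=11101 → 11011 (was 00000); enqueue []
  #7 pop 6: in=11111 → 11111 (was 00000); enqueue [3,5]
  #8 pop 1: in=11111 → 11111 (was 11101); enqueue [4]
  #9 pop 2: in=11111 → 11101 (no change)
  #10 pop 0: in=11111 → 01111 (no change)
  #11 pop 3: in=11111 → 10101 (was 10001); enqueue [2]
  #12 pop 5: in=11111 → 11011 (no change)
  #13 pop 4: in=11111 → 11100 (no change)
  #14 pop 2: in=11111 → 11101 (no change)

Fixpoint:
  val[0] = 01111
  val[1] = 11111
  val[2] = 11101
  val[3] = 10101
  val[4] = 11100
  val[5] = 11011
  val[6] = 11111

14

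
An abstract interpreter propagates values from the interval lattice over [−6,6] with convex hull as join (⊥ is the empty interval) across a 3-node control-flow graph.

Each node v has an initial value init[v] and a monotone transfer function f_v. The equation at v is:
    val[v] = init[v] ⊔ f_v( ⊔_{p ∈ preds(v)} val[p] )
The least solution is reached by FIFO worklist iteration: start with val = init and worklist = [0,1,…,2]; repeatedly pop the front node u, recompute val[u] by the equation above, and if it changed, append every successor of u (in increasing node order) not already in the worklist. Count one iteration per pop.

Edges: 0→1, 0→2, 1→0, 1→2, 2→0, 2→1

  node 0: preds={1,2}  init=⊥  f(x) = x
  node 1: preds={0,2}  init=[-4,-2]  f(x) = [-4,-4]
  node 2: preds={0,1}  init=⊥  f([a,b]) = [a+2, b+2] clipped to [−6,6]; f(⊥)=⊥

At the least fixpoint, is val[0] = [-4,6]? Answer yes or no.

Iteration log — 15 steps:
  step 1. node 0  ⊔preds=[-4,-2]  new=[-4,-2]  old=⊥  +wl: 
  step 2. node 1  ⊔preds=[-4,-2]  new=[-4,-2]  stable
  step 3. node 2  ⊔preds=[-4,-2]  new=[-2,0]  old=⊥  +wl: 0,1
  step 4. node 0  ⊔preds=[-4,0]  new=[-4,0]  old=[-4,-2]  +wl: 2
  step 5. node 1  ⊔preds=[-4,0]  new=[-4,-2]  stable
  step 6. node 2  ⊔preds=[-4,0]  new=[-2,2]  old=[-2,0]  +wl: 0,1
  step 7. node 0  ⊔preds=[-4,2]  new=[-4,2]  old=[-4,0]  +wl: 2
  step 8. node 1  ⊔preds=[-4,2]  new=[-4,-2]  stable
  step 9. node 2  ⊔preds=[-4,2]  new=[-2,4]  old=[-2,2]  +wl: 0,1
  step 10. node 0  ⊔preds=[-4,4]  new=[-4,4]  old=[-4,2]  +wl: 2
  step 11. node 1  ⊔preds=[-4,4]  new=[-4,-2]  stable
  step 12. node 2  ⊔preds=[-4,4]  new=[-2,6]  old=[-2,4]  +wl: 0,1
  step 13. node 0  ⊔preds=[-4,6]  new=[-4,6]  old=[-4,4]  +wl: 2
  step 14. node 1  ⊔preds=[-4,6]  new=[-4,-2]  stable
  step 15. node 2  ⊔preds=[-4,6]  new=[-2,6]  stable

Least fixpoint reached:
  node 0: [-4,6]
  node 1: [-4,-2]
  node 2: [-2,6]

yes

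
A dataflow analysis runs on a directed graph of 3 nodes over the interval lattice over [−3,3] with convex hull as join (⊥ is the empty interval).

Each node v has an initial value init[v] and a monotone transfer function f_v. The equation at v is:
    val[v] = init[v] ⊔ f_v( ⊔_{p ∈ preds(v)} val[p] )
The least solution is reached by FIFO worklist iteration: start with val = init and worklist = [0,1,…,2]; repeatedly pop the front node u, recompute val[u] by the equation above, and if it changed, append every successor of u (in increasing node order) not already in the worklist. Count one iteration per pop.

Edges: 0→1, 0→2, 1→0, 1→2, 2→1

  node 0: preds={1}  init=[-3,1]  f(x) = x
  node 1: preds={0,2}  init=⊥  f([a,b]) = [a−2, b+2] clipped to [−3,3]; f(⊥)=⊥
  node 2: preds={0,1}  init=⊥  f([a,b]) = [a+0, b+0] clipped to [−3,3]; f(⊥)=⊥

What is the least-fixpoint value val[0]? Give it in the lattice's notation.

[-3,3]

Iteration log — 6 steps:
  step 1. node 0  ⊔preds=⊥  new=[-3,1]  stable
  step 2. node 1  ⊔preds=[-3,1]  new=[-3,3]  old=⊥  +wl: 0
  step 3. node 2  ⊔preds=[-3,3]  new=[-3,3]  old=⊥  +wl: 1
  step 4. node 0  ⊔preds=[-3,3]  new=[-3,3]  old=[-3,1]  +wl: 2
  step 5. node 1  ⊔preds=[-3,3]  new=[-3,3]  stable
  step 6. node 2  ⊔preds=[-3,3]  new=[-3,3]  stable

Least fixpoint reached:
  node 0: [-3,3]
  node 1: [-3,3]
  node 2: [-3,3]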